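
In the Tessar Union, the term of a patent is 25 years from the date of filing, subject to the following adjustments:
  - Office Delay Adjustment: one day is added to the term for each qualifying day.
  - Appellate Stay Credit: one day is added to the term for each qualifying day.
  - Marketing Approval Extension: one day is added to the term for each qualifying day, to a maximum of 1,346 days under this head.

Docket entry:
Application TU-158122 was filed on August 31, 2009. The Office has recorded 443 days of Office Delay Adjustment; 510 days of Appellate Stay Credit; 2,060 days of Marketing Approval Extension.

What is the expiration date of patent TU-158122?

Base term: filing date + 25 years → 31 August 2034.
Office Delay Adjustment: +443 days → 17 November 2035.
Appellate Stay Credit: +510 days → 10 April 2037.
Marketing Approval Extension: 2060 days claimed exceeds the 1346-day cap, so +1346 days → 16 December 2040.

December 16, 2040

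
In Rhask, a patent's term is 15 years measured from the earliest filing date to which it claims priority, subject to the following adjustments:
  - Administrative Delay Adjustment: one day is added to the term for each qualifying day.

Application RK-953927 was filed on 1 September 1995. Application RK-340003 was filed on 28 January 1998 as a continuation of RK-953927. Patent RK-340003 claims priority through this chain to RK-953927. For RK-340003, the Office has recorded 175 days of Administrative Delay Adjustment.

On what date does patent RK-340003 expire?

Earliest priority filing: 1 September 1995.
Base term: 1 September 1995 + 15 years → 1 September 2010.
Administrative Delay Adjustment: +175 days → 23 February 2011.

2011-02-23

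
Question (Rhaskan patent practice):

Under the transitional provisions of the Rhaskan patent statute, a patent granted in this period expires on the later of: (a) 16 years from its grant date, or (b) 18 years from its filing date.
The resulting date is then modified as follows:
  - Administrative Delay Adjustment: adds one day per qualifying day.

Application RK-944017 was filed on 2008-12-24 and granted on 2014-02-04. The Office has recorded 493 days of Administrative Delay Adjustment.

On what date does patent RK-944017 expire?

June 12, 2031

(a) grant + 16 years → 4 February 2030.
(b) filing + 18 years → 24 December 2026.
Later of the two: 4 February 2030.
Administrative Delay Adjustment: +493 days → 12 June 2031.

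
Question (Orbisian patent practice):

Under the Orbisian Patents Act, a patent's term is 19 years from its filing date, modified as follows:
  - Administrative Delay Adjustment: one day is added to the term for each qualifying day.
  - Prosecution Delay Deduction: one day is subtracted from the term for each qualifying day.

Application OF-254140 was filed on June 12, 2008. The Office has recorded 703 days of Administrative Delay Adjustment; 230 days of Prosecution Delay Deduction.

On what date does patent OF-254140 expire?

2028-09-27

Base term: filing date + 19 years → 12 June 2027.
Administrative Delay Adjustment: +703 days → 15 May 2029.
Prosecution Delay Deduction: −230 days → 27 September 2028.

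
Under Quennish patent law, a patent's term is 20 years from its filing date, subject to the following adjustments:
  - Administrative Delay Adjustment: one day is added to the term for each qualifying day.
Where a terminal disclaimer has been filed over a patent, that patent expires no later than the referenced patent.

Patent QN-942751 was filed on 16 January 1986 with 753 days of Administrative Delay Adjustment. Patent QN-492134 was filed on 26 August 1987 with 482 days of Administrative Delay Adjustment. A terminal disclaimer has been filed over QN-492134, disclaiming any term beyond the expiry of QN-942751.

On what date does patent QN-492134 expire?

2008-02-08

Natural term of QN-492134:
  Base: filing + 20 years → 26 August 2007.
  Administrative Delay Adjustment: +482 days → 20 December 2008.
Expiry of referenced patent QN-942751:
  Base: filing + 20 years → 16 January 2006.
  Administrative Delay Adjustment: +753 days → 8 February 2008.
Terminal disclaimer: QN-492134 expires on the earlier of 20 December 2008 and 8 February 2008.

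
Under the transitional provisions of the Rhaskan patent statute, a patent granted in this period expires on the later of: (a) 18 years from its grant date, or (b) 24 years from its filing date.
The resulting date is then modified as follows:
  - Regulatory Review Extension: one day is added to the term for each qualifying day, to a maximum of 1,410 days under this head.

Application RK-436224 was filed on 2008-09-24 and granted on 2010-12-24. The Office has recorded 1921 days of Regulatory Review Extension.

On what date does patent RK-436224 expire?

2036-08-04

(a) grant + 18 years → 24 December 2028.
(b) filing + 24 years → 24 September 2032.
Later of the two: 24 September 2032.
Regulatory Review Extension: 1921 days claimed exceeds the 1410-day cap, so +1410 days → 4 August 2036.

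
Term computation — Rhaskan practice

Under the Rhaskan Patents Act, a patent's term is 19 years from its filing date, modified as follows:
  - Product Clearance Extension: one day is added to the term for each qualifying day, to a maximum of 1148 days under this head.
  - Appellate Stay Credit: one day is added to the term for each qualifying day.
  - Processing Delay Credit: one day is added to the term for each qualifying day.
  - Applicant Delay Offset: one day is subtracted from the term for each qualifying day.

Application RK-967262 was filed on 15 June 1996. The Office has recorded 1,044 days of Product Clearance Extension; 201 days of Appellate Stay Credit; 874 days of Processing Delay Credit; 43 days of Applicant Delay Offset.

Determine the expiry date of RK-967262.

2021-02-19

Base term: filing date + 19 years → 15 June 2015.
Product Clearance Extension: 1044 days (within the 1148-day cap) → +1044 days → 24 April 2018.
Appellate Stay Credit: +201 days → 11 November 2018.
Processing Delay Credit: +874 days → 3 April 2021.
Applicant Delay Offset: −43 days → 19 February 2021.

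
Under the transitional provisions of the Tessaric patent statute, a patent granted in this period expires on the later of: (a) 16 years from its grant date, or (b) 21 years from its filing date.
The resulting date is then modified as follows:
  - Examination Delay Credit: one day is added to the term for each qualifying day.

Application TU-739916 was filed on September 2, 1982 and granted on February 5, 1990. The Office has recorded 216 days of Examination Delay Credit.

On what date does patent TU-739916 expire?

2006-09-09

(a) grant + 16 years → 5 February 2006.
(b) filing + 21 years → 2 September 2003.
Later of the two: 5 February 2006.
Examination Delay Credit: +216 days → 9 September 2006.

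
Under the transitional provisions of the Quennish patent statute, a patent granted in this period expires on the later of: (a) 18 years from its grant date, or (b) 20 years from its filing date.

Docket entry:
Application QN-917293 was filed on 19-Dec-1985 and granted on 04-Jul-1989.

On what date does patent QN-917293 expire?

July 4, 2007

(a) grant + 18 years → 4 July 2007.
(b) filing + 20 years → 19 December 2005.
Later of the two: 4 July 2007.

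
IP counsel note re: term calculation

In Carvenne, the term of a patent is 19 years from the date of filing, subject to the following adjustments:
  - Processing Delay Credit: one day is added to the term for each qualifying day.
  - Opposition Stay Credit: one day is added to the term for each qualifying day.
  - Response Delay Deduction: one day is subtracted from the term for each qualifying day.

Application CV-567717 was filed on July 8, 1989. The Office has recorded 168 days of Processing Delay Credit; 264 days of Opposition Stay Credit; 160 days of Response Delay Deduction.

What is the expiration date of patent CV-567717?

Base term: filing date + 19 years → 8 July 2008.
Processing Delay Credit: +168 days → 23 December 2008.
Opposition Stay Credit: +264 days → 13 September 2009.
Response Delay Deduction: −160 days → 6 April 2009.

April 6, 2009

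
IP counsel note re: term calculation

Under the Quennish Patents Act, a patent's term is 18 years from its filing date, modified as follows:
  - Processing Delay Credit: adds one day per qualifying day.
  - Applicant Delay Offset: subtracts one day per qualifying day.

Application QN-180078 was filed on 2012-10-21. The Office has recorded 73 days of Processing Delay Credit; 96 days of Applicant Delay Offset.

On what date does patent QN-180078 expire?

Base term: filing date + 18 years → 21 October 2030.
Processing Delay Credit: +73 days → 2 January 2031.
Applicant Delay Offset: −96 days → 28 September 2030.

September 28, 2030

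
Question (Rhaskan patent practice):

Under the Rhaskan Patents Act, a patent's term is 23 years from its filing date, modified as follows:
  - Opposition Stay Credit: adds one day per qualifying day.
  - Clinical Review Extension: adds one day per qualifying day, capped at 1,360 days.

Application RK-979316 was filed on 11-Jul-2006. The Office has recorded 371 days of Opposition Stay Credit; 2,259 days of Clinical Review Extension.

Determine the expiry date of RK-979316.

Base term: filing date + 23 years → 11 July 2029.
Opposition Stay Credit: +371 days → 17 July 2030.
Clinical Review Extension: 2259 days claimed exceeds the 1360-day cap, so +1360 days → 7 April 2034.

April 7, 2034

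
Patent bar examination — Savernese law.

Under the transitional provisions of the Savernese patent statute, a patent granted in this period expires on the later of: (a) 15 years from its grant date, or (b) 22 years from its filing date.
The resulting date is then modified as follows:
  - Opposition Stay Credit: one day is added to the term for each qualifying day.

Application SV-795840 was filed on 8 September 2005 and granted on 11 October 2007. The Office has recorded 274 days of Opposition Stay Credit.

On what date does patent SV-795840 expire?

June 8, 2028

(a) grant + 15 years → 11 October 2022.
(b) filing + 22 years → 8 September 2027.
Later of the two: 8 September 2027.
Opposition Stay Credit: +274 days → 8 June 2028.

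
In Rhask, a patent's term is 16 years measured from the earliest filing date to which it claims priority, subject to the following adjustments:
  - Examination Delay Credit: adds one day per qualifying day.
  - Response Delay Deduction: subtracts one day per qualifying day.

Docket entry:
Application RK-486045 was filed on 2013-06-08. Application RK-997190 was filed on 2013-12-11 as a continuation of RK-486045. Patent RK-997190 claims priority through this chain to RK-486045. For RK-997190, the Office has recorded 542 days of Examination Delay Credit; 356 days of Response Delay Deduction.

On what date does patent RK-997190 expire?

December 11, 2029

Earliest priority filing: 8 June 2013.
Base term: 8 June 2013 + 16 years → 8 June 2029.
Examination Delay Credit: +542 days → 2 December 2030.
Response Delay Deduction: −356 days → 11 December 2029.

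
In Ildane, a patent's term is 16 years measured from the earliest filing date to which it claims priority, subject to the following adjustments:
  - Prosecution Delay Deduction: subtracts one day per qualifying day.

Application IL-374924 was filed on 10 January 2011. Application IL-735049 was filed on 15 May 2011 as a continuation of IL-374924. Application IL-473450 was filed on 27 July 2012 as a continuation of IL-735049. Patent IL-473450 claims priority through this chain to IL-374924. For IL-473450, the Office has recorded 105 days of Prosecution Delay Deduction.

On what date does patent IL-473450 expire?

Earliest priority filing: 10 January 2011.
Base term: 10 January 2011 + 16 years → 10 January 2027.
Prosecution Delay Deduction: −105 days → 27 September 2026.

2026-09-27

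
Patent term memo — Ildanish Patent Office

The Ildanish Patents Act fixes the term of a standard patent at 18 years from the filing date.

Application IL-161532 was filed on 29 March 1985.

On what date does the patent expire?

2003-03-29

Filing date + 18 years → 29 March 2003.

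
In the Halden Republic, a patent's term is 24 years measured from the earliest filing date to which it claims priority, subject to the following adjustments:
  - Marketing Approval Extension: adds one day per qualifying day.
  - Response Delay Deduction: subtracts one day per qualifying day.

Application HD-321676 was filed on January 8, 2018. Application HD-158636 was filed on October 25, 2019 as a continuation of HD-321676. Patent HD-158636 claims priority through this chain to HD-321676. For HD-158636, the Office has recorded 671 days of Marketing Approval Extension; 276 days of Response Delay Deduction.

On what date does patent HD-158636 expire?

Earliest priority filing: 8 January 2018.
Base term: 8 January 2018 + 24 years → 8 January 2042.
Marketing Approval Extension: +671 days → 10 November 2043.
Response Delay Deduction: −276 days → 7 February 2043.

February 7, 2043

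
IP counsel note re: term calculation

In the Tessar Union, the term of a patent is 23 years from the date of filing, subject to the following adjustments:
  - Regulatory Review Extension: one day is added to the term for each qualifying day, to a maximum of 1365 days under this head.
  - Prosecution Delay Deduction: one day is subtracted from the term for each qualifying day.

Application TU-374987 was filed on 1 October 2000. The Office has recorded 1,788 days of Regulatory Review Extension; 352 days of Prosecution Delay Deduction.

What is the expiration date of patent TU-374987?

Base term: filing date + 23 years → 1 October 2023.
Regulatory Review Extension: 1788 days claimed exceeds the 1365-day cap, so +1365 days → 27 June 2027.
Prosecution Delay Deduction: −352 days → 10 July 2026.

2026-07-10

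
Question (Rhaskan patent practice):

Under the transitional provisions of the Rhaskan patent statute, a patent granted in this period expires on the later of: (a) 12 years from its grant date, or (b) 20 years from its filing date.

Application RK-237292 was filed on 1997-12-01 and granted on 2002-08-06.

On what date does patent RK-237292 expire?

(a) grant + 12 years → 6 August 2014.
(b) filing + 20 years → 1 December 2017.
Later of the two: 1 December 2017.

2017-12-01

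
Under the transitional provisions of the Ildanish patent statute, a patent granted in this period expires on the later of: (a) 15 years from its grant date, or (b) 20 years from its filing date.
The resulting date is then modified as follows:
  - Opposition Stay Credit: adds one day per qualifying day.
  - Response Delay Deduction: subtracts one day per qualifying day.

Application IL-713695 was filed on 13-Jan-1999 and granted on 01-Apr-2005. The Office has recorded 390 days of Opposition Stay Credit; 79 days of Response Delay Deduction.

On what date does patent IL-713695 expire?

(a) grant + 15 years → 1 April 2020.
(b) filing + 20 years → 13 January 2019.
Later of the two: 1 April 2020.
Opposition Stay Credit: +390 days → 26 April 2021.
Response Delay Deduction: −79 days → 6 February 2021.

February 6, 2021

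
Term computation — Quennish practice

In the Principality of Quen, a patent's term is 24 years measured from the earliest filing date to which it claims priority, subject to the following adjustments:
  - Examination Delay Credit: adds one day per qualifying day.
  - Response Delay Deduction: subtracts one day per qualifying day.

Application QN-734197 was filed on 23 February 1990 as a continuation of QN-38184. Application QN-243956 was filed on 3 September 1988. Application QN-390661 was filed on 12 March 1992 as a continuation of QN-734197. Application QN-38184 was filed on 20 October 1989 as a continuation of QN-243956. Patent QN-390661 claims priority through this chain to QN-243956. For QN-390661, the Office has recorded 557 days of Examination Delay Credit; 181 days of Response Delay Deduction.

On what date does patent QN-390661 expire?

Earliest priority filing: 3 September 1988.
Base term: 3 September 1988 + 24 years → 3 September 2012.
Examination Delay Credit: +557 days → 14 March 2014.
Response Delay Deduction: −181 days → 14 September 2013.

September 14, 2013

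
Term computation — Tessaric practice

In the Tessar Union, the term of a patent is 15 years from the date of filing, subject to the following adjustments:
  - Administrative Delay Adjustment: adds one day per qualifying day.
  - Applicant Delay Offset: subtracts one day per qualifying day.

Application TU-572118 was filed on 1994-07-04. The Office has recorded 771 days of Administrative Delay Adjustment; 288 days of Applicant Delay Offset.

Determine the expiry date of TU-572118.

2010-10-30

Base term: filing date + 15 years → 4 July 2009.
Administrative Delay Adjustment: +771 days → 14 August 2011.
Applicant Delay Offset: −288 days → 30 October 2010.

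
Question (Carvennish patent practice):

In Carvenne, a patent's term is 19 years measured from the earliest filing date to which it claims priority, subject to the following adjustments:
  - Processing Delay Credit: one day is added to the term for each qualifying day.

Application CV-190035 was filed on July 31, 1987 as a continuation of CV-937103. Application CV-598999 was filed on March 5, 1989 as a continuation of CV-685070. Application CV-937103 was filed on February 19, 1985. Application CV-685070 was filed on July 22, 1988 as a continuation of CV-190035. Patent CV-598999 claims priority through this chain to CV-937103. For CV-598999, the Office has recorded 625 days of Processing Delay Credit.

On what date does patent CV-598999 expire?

2005-11-05

Earliest priority filing: 19 February 1985.
Base term: 19 February 1985 + 19 years → 19 February 2004.
Processing Delay Credit: +625 days → 5 November 2005.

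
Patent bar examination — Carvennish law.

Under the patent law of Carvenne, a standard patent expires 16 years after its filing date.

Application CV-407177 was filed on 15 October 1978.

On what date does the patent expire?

1994-10-15

Filing date + 16 years → 15 October 1994.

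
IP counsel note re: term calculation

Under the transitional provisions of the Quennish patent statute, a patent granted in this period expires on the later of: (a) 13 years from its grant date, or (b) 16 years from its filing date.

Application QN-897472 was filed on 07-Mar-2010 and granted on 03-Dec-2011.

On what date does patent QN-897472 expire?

(a) grant + 13 years → 3 December 2024.
(b) filing + 16 years → 7 March 2026.
Later of the two: 7 March 2026.

March 7, 2026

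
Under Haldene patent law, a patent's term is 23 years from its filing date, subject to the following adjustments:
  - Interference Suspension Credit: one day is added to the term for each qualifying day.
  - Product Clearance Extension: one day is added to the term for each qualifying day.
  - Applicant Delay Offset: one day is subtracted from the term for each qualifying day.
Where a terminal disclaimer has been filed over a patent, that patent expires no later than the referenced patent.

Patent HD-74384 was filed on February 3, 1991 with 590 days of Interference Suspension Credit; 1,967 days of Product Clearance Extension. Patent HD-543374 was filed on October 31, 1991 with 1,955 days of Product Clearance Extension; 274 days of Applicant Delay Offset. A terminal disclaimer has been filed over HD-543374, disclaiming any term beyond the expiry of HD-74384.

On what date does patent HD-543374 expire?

June 8, 2019

Natural term of HD-543374:
  Base: filing + 23 years → 31 October 2014.
  Product Clearance Extension: +1955 days → 8 March 2020.
  Applicant Delay Offset: −274 days → 8 June 2019.
Expiry of referenced patent HD-74384:
  Base: filing + 23 years → 3 February 2014.
  Interference Suspension Credit: +590 days → 16 September 2015.
  Product Clearance Extension: +1967 days → 3 February 2021.
Terminal disclaimer: HD-543374 expires on the earlier of 8 June 2019 and 3 February 2021.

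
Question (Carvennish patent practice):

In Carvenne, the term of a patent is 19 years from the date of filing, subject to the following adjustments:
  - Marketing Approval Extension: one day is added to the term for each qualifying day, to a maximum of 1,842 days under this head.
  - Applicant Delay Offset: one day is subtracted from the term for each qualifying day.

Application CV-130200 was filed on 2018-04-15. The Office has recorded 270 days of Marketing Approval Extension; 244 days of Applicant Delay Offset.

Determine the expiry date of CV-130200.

Base term: filing date + 19 years → 15 April 2037.
Marketing Approval Extension: 270 days (within the 1842-day cap) → +270 days → 10 January 2038.
Applicant Delay Offset: −244 days → 11 May 2037.

May 11, 2037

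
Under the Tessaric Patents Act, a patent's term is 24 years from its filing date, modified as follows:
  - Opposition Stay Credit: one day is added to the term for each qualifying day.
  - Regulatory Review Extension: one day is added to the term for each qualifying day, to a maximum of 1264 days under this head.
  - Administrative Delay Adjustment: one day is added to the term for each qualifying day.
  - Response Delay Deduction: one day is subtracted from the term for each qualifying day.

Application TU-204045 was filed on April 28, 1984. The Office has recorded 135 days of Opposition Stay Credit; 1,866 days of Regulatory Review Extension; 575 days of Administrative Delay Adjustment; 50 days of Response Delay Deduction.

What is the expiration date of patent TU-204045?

2013-08-04

Base term: filing date + 24 years → 28 April 2008.
Opposition Stay Credit: +135 days → 10 September 2008.
Regulatory Review Extension: 1866 days claimed exceeds the 1264-day cap, so +1264 days → 26 February 2012.
Administrative Delay Adjustment: +575 days → 23 September 2013.
Response Delay Deduction: −50 days → 4 August 2013.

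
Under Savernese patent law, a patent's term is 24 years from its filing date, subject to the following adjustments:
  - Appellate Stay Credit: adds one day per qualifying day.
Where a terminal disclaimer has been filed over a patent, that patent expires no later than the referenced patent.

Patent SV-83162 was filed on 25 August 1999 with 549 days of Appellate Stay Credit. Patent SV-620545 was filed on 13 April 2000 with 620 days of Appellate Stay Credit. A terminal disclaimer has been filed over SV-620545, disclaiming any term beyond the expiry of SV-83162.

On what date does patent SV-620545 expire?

2025-02-24

Natural term of SV-620545:
  Base: filing + 24 years → 13 April 2024.
  Appellate Stay Credit: +620 days → 24 December 2025.
Expiry of referenced patent SV-83162:
  Base: filing + 24 years → 25 August 2023.
  Appellate Stay Credit: +549 days → 24 February 2025.
Terminal disclaimer: SV-620545 expires on the earlier of 24 December 2025 and 24 February 2025.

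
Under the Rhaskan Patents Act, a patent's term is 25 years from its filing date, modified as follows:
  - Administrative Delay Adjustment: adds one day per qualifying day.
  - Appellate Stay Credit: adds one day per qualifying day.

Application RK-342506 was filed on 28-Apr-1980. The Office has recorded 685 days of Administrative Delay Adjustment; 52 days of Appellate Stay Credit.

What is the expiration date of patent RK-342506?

May 5, 2007

Base term: filing date + 25 years → 28 April 2005.
Administrative Delay Adjustment: +685 days → 14 March 2007.
Appellate Stay Credit: +52 days → 5 May 2007.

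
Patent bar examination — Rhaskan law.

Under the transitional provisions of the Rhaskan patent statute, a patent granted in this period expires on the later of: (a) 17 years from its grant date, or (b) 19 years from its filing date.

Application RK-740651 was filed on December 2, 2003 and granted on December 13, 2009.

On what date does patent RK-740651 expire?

2026-12-13

(a) grant + 17 years → 13 December 2026.
(b) filing + 19 years → 2 December 2022.
Later of the two: 13 December 2026.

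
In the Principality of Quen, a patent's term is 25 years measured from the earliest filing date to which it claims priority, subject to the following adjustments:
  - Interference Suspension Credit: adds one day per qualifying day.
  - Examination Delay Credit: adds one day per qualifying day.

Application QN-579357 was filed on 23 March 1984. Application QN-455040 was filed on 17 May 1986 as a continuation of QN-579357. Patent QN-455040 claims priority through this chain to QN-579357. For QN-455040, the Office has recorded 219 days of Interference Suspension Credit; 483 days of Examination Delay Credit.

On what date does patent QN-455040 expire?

Earliest priority filing: 23 March 1984.
Base term: 23 March 1984 + 25 years → 23 March 2009.
Interference Suspension Credit: +219 days → 28 October 2009.
Examination Delay Credit: +483 days → 23 February 2011.

2011-02-23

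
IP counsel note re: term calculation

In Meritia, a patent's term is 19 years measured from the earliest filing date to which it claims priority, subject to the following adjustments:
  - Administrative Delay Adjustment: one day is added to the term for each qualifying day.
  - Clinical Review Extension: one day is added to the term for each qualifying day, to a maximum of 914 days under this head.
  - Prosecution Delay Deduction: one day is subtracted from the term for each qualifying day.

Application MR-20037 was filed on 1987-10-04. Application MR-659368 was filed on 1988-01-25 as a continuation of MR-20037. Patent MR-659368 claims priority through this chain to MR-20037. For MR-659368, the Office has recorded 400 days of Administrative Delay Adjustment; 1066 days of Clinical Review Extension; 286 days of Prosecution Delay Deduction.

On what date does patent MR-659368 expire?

July 28, 2009

Earliest priority filing: 4 October 1987.
Base term: 4 October 1987 + 19 years → 4 October 2006.
Administrative Delay Adjustment: +400 days → 8 November 2007.
Clinical Review Extension: 1066 days claimed exceeds the 914-day cap, so +914 days → 10 May 2010.
Prosecution Delay Deduction: −286 days → 28 July 2009.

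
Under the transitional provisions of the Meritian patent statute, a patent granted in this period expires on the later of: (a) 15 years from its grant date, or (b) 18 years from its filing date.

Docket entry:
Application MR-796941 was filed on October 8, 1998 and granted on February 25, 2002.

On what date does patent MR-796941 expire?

(a) grant + 15 years → 25 February 2017.
(b) filing + 18 years → 8 October 2016.
Later of the two: 25 February 2017.

February 25, 2017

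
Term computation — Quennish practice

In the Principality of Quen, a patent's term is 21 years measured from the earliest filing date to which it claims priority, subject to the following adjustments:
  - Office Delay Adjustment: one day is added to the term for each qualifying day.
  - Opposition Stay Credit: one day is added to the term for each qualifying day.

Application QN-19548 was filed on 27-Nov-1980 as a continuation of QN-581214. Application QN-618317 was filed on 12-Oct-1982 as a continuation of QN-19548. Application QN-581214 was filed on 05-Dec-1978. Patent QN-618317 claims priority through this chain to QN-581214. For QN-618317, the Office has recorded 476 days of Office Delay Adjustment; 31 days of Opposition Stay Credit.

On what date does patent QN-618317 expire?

2001-04-25

Earliest priority filing: 5 December 1978.
Base term: 5 December 1978 + 21 years → 5 December 1999.
Office Delay Adjustment: +476 days → 25 March 2001.
Opposition Stay Credit: +31 days → 25 April 2001.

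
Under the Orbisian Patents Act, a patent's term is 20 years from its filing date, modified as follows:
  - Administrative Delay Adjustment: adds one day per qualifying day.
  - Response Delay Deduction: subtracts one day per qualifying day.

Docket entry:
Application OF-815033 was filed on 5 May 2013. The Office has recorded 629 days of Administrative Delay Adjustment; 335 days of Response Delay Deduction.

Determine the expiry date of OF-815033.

February 23, 2034

Base term: filing date + 20 years → 5 May 2033.
Administrative Delay Adjustment: +629 days → 24 January 2035.
Response Delay Deduction: −335 days → 23 February 2034.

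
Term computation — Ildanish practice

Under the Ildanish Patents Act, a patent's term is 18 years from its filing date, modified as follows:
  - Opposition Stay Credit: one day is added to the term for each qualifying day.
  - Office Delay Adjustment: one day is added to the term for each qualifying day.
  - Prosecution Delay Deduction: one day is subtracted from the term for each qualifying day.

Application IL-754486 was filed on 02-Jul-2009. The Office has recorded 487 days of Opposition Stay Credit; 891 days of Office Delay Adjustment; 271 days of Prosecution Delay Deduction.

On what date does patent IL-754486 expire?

July 13, 2030

Base term: filing date + 18 years → 2 July 2027.
Opposition Stay Credit: +487 days → 31 October 2028.
Office Delay Adjustment: +891 days → 10 April 2031.
Prosecution Delay Deduction: −271 days → 13 July 2030.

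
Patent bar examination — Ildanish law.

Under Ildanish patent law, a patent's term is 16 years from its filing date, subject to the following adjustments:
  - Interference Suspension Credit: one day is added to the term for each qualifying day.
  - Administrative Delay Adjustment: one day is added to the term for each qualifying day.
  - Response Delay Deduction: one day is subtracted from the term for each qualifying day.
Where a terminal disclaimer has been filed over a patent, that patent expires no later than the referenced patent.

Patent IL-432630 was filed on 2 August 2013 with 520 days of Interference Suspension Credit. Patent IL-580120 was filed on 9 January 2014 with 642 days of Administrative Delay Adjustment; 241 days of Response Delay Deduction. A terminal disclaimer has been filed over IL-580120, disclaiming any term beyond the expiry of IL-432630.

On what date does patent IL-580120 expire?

Natural term of IL-580120:
  Base: filing + 16 years → 9 January 2030.
  Administrative Delay Adjustment: +642 days → 13 October 2031.
  Response Delay Deduction: −241 days → 14 February 2031.
Expiry of referenced patent IL-432630:
  Base: filing + 16 years → 2 August 2029.
  Interference Suspension Credit: +520 days → 4 January 2031.
Terminal disclaimer: IL-580120 expires on the earlier of 14 February 2031 and 4 January 2031.

2031-01-04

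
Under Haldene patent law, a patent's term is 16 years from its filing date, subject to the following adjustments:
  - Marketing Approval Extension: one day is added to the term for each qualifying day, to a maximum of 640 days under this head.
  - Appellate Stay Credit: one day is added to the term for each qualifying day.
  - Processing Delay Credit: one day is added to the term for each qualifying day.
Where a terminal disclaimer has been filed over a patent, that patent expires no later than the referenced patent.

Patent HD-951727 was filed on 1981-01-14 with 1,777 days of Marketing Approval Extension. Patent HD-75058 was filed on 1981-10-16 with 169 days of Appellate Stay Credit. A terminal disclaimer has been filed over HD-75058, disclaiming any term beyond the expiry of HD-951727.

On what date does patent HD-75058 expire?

Natural term of HD-75058:
  Base: filing + 16 years → 16 October 1997.
  Appellate Stay Credit: +169 days → 3 April 1998.
Expiry of referenced patent HD-951727:
  Base: filing + 16 years → 14 January 1997.
  Marketing Approval Extension: 1777 days claimed exceeds the 640-day cap, so +640 days → 16 October 1998.
Terminal disclaimer: HD-75058 expires on the earlier of 3 April 1998 and 16 October 1998.

April 3, 1998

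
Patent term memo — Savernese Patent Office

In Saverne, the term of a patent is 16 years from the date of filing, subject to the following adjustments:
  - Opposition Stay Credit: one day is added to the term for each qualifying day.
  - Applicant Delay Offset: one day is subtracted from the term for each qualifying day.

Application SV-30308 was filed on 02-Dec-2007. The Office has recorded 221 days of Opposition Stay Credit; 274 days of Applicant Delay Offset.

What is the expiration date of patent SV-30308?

October 10, 2023

Base term: filing date + 16 years → 2 December 2023.
Opposition Stay Credit: +221 days → 10 July 2024.
Applicant Delay Offset: −274 days → 10 October 2023.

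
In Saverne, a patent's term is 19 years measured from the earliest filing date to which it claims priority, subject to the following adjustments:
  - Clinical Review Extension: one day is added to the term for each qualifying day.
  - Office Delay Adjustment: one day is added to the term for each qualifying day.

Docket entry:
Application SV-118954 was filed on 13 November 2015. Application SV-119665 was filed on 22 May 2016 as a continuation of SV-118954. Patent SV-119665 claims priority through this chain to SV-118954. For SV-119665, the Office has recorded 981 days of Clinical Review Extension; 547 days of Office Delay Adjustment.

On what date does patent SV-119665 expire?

January 19, 2039

Earliest priority filing: 13 November 2015.
Base term: 13 November 2015 + 19 years → 13 November 2034.
Clinical Review Extension: +981 days → 21 July 2037.
Office Delay Adjustment: +547 days → 19 January 2039.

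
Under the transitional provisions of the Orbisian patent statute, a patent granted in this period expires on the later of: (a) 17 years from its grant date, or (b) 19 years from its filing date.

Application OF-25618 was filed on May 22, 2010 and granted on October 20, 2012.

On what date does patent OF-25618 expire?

October 20, 2029

(a) grant + 17 years → 20 October 2029.
(b) filing + 19 years → 22 May 2029.
Later of the two: 20 October 2029.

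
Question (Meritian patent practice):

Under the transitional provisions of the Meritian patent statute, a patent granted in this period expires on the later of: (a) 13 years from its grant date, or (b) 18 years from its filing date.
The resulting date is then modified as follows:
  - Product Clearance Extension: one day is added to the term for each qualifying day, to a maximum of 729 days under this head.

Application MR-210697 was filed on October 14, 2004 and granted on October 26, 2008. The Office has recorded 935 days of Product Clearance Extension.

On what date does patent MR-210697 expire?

October 12, 2024

(a) grant + 13 years → 26 October 2021.
(b) filing + 18 years → 14 October 2022.
Later of the two: 14 October 2022.
Product Clearance Extension: 935 days claimed exceeds the 729-day cap, so +729 days → 12 October 2024.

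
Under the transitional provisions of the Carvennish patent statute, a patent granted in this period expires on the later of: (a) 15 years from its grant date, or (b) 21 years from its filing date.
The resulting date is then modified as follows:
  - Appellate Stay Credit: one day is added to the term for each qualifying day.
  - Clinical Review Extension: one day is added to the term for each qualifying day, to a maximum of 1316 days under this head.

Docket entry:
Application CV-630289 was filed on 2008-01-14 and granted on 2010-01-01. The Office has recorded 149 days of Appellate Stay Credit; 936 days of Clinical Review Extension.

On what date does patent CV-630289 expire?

(a) grant + 15 years → 1 January 2025.
(b) filing + 21 years → 14 January 2029.
Later of the two: 14 January 2029.
Appellate Stay Credit: +149 days → 12 June 2029.
Clinical Review Extension: 936 days (within the 1316-day cap) → +936 days → 4 January 2032.

January 4, 2032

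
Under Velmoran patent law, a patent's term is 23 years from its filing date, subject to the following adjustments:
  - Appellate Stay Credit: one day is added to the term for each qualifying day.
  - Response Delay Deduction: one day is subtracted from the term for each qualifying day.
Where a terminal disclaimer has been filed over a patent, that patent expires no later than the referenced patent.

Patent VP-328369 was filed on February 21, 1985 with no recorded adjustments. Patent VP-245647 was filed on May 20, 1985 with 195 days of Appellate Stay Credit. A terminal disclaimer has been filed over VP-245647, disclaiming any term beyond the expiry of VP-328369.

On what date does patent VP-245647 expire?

Natural term of VP-245647:
  Base: filing + 23 years → 20 May 2008.
  Appellate Stay Credit: +195 days → 1 December 2008.
Expiry of referenced patent VP-328369:
  Base: filing + 23 years → 21 February 2008.
Terminal disclaimer: VP-245647 expires on the earlier of 1 December 2008 and 21 February 2008.

2008-02-21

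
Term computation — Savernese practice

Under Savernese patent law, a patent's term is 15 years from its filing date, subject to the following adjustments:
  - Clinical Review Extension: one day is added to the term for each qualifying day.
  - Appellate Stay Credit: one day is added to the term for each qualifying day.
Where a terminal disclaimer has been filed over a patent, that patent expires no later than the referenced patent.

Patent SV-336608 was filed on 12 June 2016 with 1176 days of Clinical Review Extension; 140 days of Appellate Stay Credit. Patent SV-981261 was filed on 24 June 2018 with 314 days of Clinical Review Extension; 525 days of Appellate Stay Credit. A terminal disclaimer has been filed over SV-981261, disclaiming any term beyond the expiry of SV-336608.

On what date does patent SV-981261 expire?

January 18, 2035

Natural term of SV-981261:
  Base: filing + 15 years → 24 June 2033.
  Clinical Review Extension: +314 days → 4 May 2034.
  Appellate Stay Credit: +525 days → 11 October 2035.
Expiry of referenced patent SV-336608:
  Base: filing + 15 years → 12 June 2031.
  Clinical Review Extension: +1176 days → 31 August 2034.
  Appellate Stay Credit: +140 days → 18 January 2035.
Terminal disclaimer: SV-981261 expires on the earlier of 11 October 2035 and 18 January 2035.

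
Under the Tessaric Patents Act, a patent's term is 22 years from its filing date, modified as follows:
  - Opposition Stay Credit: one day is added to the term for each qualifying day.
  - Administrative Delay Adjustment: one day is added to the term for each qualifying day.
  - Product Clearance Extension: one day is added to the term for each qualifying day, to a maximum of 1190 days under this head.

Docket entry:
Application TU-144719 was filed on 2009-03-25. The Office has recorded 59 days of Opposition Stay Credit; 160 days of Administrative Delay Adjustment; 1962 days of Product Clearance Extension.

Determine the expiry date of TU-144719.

Base term: filing date + 22 years → 25 March 2031.
Opposition Stay Credit: +59 days → 23 May 2031.
Administrative Delay Adjustment: +160 days → 30 October 2031.
Product Clearance Extension: 1962 days claimed exceeds the 1190-day cap, so +1190 days → 1 February 2035.

February 1, 2035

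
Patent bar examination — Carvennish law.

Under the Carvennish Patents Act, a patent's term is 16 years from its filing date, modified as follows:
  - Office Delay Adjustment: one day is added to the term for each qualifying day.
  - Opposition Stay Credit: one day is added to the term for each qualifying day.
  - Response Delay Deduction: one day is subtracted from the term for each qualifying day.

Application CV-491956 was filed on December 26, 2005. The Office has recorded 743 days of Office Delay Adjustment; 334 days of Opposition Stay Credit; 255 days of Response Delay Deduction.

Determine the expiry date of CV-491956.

Base term: filing date + 16 years → 26 December 2021.
Office Delay Adjustment: +743 days → 8 January 2024.
Opposition Stay Credit: +334 days → 7 December 2024.
Response Delay Deduction: −255 days → 27 March 2024.

2024-03-27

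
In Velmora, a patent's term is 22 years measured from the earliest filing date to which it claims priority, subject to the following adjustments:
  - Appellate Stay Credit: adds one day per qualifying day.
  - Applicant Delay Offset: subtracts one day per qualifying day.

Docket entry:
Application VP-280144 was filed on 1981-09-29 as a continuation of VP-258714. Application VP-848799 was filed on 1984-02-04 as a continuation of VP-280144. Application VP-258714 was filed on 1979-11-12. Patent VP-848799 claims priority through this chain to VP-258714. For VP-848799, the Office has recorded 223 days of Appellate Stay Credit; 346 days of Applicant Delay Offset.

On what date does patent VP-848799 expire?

2001-07-12

Earliest priority filing: 12 November 1979.
Base term: 12 November 1979 + 22 years → 12 November 2001.
Appellate Stay Credit: +223 days → 23 June 2002.
Applicant Delay Offset: −346 days → 12 July 2001.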